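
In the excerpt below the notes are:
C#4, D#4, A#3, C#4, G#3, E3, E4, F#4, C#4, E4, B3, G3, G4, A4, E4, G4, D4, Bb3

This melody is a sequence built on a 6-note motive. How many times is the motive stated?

3

18 notes in groups of 6 gives 18/6 = 3 statements.
Starts: C#4, E4, G4 — each up a 3rd.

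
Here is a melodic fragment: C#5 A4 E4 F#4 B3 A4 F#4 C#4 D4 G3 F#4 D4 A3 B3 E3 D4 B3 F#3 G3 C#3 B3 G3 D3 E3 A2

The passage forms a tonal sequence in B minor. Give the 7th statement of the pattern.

The 5-note cells begin on C#5, A4, F#4, D4, B3 — each down a 3rd from the last.
Continuing the starts: G3 → E3.
Statement 7 starts on E3 and keeps the same diatonic contour: E3 C#3 G2 A2 D2.

E3 C#3 G2 A2 D2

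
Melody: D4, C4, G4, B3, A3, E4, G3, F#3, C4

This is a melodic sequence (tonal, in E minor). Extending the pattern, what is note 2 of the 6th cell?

With 3-note cells, note 2 of each statement runs C4, A3, F#3.
Each moves down a 3rd. Continuing: D3 → B2 → G2.

G2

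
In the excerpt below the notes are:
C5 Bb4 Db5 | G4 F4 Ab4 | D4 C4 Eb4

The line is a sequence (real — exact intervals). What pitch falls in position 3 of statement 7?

With 3-note cells, note 3 of each statement runs Db5, Ab4, Eb4.
Each moves down a 4th. Continuing: Bb3 → F3 → C3 → G2.

G2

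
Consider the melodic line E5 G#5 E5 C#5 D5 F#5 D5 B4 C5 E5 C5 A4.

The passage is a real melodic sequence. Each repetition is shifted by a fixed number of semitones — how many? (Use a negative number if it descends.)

-2

With a 4-note motive the entries are E5, D5, C5, each down a 2nd from the previous.
E5→D5 is 74 − 76 = -2 semitones.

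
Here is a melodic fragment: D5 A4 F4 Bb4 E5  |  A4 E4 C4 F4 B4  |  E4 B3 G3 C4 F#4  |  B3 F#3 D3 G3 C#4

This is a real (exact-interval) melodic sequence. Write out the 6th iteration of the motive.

The 5-note cells begin on D5, A4, E4, B3 — each down a 4th from the last.
Extending down a 4th: F#3 → C#3.
From C#3 the exact shape gives C#3 G#2 E2 A2 D#3.

C#3 G#2 E2 A2 D#3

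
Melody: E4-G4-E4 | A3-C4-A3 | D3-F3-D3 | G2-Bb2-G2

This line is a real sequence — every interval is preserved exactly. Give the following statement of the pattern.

With a 3-note motive the entries are E4, A3, D3, G2, each down a 5th from the previous.
Statement 5 starts on C2 and keeps the same exact contour: C2 Eb2 C2.

C2 Eb2 C2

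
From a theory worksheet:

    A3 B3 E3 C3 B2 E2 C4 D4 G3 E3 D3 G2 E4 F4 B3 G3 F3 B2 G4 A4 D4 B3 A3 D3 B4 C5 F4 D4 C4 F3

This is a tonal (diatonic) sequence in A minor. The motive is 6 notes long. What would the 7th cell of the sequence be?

F5 G5 C5 A4 G4 C4

With a 6-note motive the entries are A3, C4, E4, G4, B4, each up a 3rd from the previous.
Extending up a 3rd: D5 → F5.
So cell 7 is F5 G5 C5 A4 G4 C4.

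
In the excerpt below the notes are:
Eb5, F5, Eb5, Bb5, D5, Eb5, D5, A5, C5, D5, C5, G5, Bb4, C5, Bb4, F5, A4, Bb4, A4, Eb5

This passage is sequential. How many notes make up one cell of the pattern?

There are 20 notes; a 4-note unit gives 5 cells:
Eb5 F5 Eb5 Bb5 | D5 Eb5 D5 A5 | C5 D5 C5 G5 | Bb4 C5 Bb4 F5 | A4 Bb4 A4 Eb5
Every group is a transposition down a 2nd of the one before; no shorter unit works.

4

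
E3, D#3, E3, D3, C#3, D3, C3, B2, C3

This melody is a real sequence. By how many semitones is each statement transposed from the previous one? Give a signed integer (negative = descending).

With a 3-note motive the entries are E3, D3, C3, each down a 2nd from the previous.
E3→D3 is 50 − 52 = -2 semitones.

-2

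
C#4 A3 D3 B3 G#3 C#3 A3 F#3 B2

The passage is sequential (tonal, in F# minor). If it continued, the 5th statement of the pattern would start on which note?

F#3

Taking 3-note groups, the heads are C#4, B3, A3: the pattern moves down a 2nd.
Continuing: G#3 → F#3. Statement 5 starts on F#3.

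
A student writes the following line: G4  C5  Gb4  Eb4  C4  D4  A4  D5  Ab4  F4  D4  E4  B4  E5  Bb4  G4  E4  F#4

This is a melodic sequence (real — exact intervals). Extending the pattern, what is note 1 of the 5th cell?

D#5

With 6-note cells, note 1 of each statement runs G4, A4, B4.
Each moves up a 2nd. Continuing: C#5 → D#5.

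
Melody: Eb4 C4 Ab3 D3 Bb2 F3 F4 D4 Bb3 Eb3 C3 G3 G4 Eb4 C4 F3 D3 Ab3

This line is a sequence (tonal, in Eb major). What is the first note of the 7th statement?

The 6-note cells begin on Eb4, F4, G4 — each up a 2nd from the last.
Continuing: Ab4 → Bb4 → C5 → D5. Statement 7 starts on D5.

D5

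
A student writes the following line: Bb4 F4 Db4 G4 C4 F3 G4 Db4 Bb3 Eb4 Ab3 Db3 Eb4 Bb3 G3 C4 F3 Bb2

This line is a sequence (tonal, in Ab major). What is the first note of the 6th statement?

Taking 6-note groups, the heads are Bb4, G4, Eb4: the pattern moves down a 3rd.
Extending the heads down a 3rd: C4 → Ab3 → F3.

F3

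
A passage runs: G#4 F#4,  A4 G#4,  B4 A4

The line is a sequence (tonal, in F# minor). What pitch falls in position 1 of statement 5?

D5

Grouping in 2s, the 1st note of each cell is G#4, A4, B4.
Each moves up a 2nd. Continuing: C#5 → D5.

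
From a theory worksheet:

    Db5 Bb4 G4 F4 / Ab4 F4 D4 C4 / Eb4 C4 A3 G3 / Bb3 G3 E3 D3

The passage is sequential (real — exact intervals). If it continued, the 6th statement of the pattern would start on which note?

With a 4-note motive the entries are Db5, Ab4, Eb4, Bb3, each down a 4th from the previous.
Extending the heads down a 4th: F3 → C3.

C3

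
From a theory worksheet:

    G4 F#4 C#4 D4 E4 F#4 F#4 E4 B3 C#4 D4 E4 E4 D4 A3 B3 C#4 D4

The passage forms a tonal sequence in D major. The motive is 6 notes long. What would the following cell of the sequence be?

With a 6-note motive the entries are G4, F#4, E4, each down a 2nd from the previous.
Statement 4 starts on D4 and keeps the same diatonic contour: D4 C#4 G3 A3 B3 C#4.

D4 C#4 G3 A3 B3 C#4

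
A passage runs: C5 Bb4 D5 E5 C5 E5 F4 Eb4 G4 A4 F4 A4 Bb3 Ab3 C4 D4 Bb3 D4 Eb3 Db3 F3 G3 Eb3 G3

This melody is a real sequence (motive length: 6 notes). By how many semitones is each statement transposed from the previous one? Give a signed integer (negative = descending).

-7

With a 6-note motive the entries are C5, F4, Bb3, Eb3, each down a 5th from the previous.
C5→F4 is 65 − 72 = -7 semitones.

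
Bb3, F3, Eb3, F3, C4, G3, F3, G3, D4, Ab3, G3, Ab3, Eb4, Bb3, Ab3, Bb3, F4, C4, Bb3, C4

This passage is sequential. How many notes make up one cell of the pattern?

4

There are 20 notes; a 4-note unit gives 5 cells:
Bb3 F3 Eb3 F3 | C4 G3 F3 G3 | D4 Ab3 G3 Ab3 | Eb4 Bb3 Ab3 Bb3 | F4 C4 Bb3 C4
That's a consistent up a 2nd shift per cell, and no other grouping gives one.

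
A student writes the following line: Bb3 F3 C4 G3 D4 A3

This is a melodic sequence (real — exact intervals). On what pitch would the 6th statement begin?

With a 2-note motive the entries are Bb3, C4, D4, each up a 2nd from the previous.
Continuing: E4 → F#4 → G#4. Statement 6 starts on G#4.

G#4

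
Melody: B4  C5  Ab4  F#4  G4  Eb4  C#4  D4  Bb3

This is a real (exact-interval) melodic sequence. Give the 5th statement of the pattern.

The 3-note cells begin on B4, F#4, C#4 — each down a 4th from the last.
Extending down a 4th: G#3 → D#3.
Statement 5 starts on D#3 and keeps the same exact contour: D#3 E3 C3.

D#3 E3 C3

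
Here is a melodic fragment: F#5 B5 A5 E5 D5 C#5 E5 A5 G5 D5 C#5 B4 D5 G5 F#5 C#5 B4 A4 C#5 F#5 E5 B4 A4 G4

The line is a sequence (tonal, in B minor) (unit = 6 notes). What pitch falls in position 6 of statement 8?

C#4

The unit is 6 notes. Position-6 pitches of the 4 shown cells: C#5, B4, A4, G4.
Each moves down a 2nd. Continuing: F#4 → E4 → D4 → C#4.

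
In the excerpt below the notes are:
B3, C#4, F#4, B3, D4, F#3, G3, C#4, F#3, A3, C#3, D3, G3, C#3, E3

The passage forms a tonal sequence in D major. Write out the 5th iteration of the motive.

Unit = 5 notes; the statements start on B3, F#3, C#3, moving down a 4th each time.
Extending down a 4th: G2 → D2.
From D2 the diatonic shape gives D2 E2 A2 D2 F#2.

D2 E2 A2 D2 F#2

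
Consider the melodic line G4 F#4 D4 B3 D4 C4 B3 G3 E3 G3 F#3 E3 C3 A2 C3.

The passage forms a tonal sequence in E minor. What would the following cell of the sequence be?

B2 A2 F#2 D2 F#2

Unit = 5 notes; the statements start on G4, C4, F#3, moving down a 5th each time.
So cell 4 is B2 A2 F#2 D2 F#2.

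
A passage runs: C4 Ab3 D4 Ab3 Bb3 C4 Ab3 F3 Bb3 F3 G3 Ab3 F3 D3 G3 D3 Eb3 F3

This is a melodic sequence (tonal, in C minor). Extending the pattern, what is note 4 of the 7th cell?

With 6-note cells, note 4 of each statement runs Ab3, F3, D3.
Extending down a 3rd: Bb2 → G2 → Eb2 → C2.

C2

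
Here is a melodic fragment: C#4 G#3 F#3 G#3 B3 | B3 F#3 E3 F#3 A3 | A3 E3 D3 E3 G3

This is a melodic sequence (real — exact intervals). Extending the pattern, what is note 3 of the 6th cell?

Ab2

Grouping in 5s, the 3rd note of each cell is F#3, E3, D3.
Carrying that down a 2nd forward: C3 → Bb2 → Ab2.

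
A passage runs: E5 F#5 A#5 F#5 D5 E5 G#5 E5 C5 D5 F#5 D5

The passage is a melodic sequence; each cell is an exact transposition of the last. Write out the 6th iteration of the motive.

Gb4 Ab4 C5 Ab4

Unit = 4 notes; the statements start on E5, D5, C5, moving down a 2nd each time.
Extending down a 2nd: Bb4 → Ab4 → Gb4.
Statement 6 starts on Gb4 and keeps the same exact contour: Gb4 Ab4 C5 Ab4.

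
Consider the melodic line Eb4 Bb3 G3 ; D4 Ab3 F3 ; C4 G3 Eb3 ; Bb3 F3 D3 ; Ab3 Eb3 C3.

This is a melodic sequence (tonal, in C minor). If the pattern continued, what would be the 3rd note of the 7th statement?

Ab2

Grouping in 3s, the 3rd note of each cell is G3, F3, Eb3, D3, C3.
Each moves down a 2nd. Continuing: Bb2 → Ab2.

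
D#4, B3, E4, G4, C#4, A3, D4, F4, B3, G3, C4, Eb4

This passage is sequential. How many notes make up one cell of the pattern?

4

There are 12 notes; a 4-note unit gives 3 cells:
D#4 B3 E4 G4 | C#4 A3 D4 F4 | B3 G3 C4 Eb4
Each cell is the previous one down a 2nd — so the unit is 4 notes.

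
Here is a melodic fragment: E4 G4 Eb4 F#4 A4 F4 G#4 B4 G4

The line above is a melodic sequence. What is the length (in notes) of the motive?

Try groups of 3 (3 cells in 9 notes):
E4 G4 Eb4 | F#4 A4 F4 | G#4 B4 G4
That's a consistent up a 2nd shift per cell, and no other grouping gives one.

3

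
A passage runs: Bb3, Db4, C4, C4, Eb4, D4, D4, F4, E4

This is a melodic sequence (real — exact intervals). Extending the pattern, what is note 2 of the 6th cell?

B4

With 3-note cells, note 2 of each statement runs Db4, Eb4, F4.
Extending up a 2nd: G4 → A4 → B4.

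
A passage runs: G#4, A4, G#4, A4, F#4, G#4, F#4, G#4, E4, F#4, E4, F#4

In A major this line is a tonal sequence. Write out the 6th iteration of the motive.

Unit = 4 notes; the statements start on G#4, F#4, E4, moving down a 2nd each time.
Extending down a 2nd: D4 → C#4 → B3.
So cell 6 is B3 C#4 B3 C#4.

B3 C#4 B3 C#4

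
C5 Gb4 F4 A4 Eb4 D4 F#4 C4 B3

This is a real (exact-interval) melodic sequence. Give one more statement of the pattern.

Unit = 3 notes; the statements start on C5, A4, F#4, moving down a 3rd each time.
So cell 4 is D#4 A3 G#3.

D#4 A3 G#3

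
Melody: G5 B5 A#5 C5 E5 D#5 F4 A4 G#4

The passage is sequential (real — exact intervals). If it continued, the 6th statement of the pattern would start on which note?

With a 3-note motive the entries are G5, C5, F4, each down a 5th from the previous.
Extending the heads down a 5th: Bb3 → Eb3 → Ab2.

Ab2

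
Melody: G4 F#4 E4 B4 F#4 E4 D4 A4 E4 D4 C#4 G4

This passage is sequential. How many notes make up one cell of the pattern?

4

12 notes total. Splitting into 3 groups of 4:
G4 F#4 E4 B4 | F#4 E4 D4 A4 | E4 D4 C#4 G4
Each cell is the previous one down a 2nd — so the unit is 4 notes.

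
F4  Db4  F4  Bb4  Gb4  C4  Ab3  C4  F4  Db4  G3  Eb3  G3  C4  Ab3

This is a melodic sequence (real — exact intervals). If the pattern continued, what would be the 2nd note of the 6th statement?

C2

With 5-note cells, note 2 of each statement runs Db4, Ab3, Eb3.
Carrying that down a 4th forward: Bb2 → F2 → C2.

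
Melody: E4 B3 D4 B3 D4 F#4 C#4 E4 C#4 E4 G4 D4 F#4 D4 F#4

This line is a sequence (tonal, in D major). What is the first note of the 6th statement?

With a 5-note motive the entries are E4, F#4, G4, each up a 2nd from the previous.
Extending the heads up a 2nd: A4 → B4 → C#5.

C#5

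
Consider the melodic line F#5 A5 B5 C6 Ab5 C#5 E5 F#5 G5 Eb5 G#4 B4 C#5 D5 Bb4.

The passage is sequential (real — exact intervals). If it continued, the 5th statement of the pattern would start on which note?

With a 5-note motive the entries are F#5, C#5, G#4, each down a 4th from the previous.
Extending the heads down a 4th: D#4 → A#3.

A#3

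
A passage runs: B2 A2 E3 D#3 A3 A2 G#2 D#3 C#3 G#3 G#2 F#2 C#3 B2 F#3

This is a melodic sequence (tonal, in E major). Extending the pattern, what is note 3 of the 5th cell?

Grouping in 5s, the 3rd note of each cell is E3, D#3, C#3.
Extending down a 2nd: B2 → A2.

A2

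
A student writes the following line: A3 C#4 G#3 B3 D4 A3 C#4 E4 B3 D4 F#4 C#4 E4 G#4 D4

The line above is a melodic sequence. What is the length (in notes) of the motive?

3

15 notes total. Splitting into 5 groups of 3:
A3 C#4 G#3 | B3 D4 A3 | C#4 E4 B3 | D4 F#4 C#4 | E4 G#4 D4
That's a consistent up a 2nd shift per cell, and no other grouping gives one.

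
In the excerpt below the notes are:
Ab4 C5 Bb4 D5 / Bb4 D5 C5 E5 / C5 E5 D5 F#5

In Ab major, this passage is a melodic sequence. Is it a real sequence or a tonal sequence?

Each cell has the same semitone pattern (4, -2, 4) — intervals are preserved exactly.
And D5 lies outside Ab major, so the sequence is real rather than tonal.

real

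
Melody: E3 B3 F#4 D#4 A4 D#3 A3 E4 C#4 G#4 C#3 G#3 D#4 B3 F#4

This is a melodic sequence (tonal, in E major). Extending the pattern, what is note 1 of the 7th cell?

F#2

With 5-note cells, note 1 of each statement runs E3, D#3, C#3.
Carrying that down a 2nd forward: B2 → A2 → G#2 → F#2.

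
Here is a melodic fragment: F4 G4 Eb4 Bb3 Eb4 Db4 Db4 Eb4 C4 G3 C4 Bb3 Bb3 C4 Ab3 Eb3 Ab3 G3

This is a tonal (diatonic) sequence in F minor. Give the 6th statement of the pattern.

Taking 6-note groups, the heads are F4, Db4, Bb3: the pattern moves down a 3rd.
Carrying on: G3 → Eb3 → C3.
From C3 the diatonic shape gives C3 Db3 Bb2 F2 Bb2 Ab2.

C3 Db3 Bb2 F2 Bb2 Ab2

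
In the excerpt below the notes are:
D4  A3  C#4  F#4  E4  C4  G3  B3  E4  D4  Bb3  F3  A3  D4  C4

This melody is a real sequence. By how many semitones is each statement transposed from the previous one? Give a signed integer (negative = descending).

-2

Taking 5-note groups, the heads are D4, C4, Bb3: the pattern moves down a 2nd.
D4 to C4 spans -2 semitones.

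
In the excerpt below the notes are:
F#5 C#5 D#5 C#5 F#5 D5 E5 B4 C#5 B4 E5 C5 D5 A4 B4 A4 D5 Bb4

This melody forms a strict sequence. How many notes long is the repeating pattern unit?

6

18 notes total. Splitting into 3 groups of 6:
F#5 C#5 D#5 C#5 F#5 D5 | E5 B4 C#5 B4 E5 C5 | D5 A4 B4 A4 D5 Bb4
Each cell is the previous one down a 2nd — so the unit is 6 notes.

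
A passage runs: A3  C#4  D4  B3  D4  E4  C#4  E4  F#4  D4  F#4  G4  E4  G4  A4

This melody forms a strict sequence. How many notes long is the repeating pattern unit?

3

There are 15 notes; a 3-note unit gives 5 cells:
A3 C#4 D4 | B3 D4 E4 | C#4 E4 F#4 | D4 F#4 G4 | E4 G4 A4
That's a consistent up a 2nd shift per cell, and no other grouping gives one.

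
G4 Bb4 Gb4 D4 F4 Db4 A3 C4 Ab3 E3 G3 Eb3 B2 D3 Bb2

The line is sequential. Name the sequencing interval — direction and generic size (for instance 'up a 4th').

Unit = 3 notes; the statements start on G4, D4, A3, E3, B2, moving down a 4th each time.
G4 to D4 is down a 4th.

down a 4th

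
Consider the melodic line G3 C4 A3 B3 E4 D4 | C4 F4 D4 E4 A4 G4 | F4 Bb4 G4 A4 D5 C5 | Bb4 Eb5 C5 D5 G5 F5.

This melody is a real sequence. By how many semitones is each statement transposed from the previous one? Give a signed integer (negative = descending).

5

The 6-note cells begin on G3, C4, F4, Bb4 — each up a 4th from the last.
Counting half-steps from G3 to C4: 5.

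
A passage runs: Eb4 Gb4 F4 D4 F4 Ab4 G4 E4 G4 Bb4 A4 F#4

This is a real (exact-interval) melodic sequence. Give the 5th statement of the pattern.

Unit = 4 notes; the statements start on Eb4, F4, G4, moving up a 2nd each time.
Continuing the starts: A4 → B4.
So cell 5 is B4 D5 C#5 A#4.

B4 D5 C#5 A#4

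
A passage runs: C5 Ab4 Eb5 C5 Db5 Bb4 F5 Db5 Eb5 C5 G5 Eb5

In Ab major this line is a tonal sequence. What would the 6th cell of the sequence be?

Taking 4-note groups, the heads are C5, Db5, Eb5: the pattern moves up a 2nd.
Carrying on: F5 → G5 → Ab5.
So cell 6 is Ab5 F5 C6 Ab5.

Ab5 F5 C6 Ab5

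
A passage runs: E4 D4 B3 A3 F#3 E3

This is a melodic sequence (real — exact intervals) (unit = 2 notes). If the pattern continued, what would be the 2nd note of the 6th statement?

C#2

The unit is 2 notes. Position-2 pitches of the 3 shown cells: D4, A3, E3.
Extending down a 4th: B2 → F#2 → C#2.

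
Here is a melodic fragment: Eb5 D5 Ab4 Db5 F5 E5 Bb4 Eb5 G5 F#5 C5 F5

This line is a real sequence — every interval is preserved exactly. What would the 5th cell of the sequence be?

B5 A#5 E5 A5

The 4-note cells begin on Eb5, F5, G5 — each up a 2nd from the last.
Carrying on: A5 → B5.
Statement 5 starts on B5 and keeps the same exact contour: B5 A#5 E5 A5.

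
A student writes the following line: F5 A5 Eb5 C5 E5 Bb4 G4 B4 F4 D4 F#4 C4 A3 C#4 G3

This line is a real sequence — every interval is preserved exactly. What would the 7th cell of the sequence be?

B2 D#3 A2

Unit = 3 notes; the statements start on F5, C5, G4, D4, A3, moving down a 4th each time.
Carrying on: E3 → B2.
So cell 7 is B2 D#3 A2.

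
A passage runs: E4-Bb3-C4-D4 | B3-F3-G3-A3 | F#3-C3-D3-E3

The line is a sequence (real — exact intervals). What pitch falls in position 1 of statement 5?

The unit is 4 notes. Position-1 pitches of the 3 shown cells: E4, B3, F#3.
Each moves down a 4th. Continuing: C#3 → G#2.

G#2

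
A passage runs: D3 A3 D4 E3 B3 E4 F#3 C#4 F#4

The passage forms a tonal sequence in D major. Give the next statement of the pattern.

With a 3-note motive the entries are D3, E3, F#3, each up a 2nd from the previous.
Statement 4 starts on G3 and keeps the same diatonic contour: G3 D4 G4.

G3 D4 G4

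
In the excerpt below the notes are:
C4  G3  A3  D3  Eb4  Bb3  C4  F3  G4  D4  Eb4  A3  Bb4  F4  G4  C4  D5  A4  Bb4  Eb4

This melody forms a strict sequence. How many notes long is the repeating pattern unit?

There are 20 notes; a 4-note unit gives 5 cells:
C4 G3 A3 D3 | Eb4 Bb3 C4 F3 | G4 D4 Eb4 A3 | Bb4 F4 G4 C4 | D5 A4 Bb4 Eb4
Every group is a transposition up a 3rd of the one before; no shorter unit works.

4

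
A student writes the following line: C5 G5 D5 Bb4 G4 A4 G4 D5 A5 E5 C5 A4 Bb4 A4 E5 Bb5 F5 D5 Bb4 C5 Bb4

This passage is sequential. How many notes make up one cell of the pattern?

7

There are 21 notes; a 7-note unit gives 3 cells:
C5 G5 D5 Bb4 G4 A4 G4 | D5 A5 E5 C5 A4 Bb4 A4 | E5 Bb5 F5 D5 Bb4 C5 Bb4
Each cell is the previous one up a 2nd — so the unit is 7 notes.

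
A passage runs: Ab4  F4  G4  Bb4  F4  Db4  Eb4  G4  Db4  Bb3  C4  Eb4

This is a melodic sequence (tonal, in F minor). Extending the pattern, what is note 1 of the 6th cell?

With 4-note cells, note 1 of each statement runs Ab4, F4, Db4.
Each moves down a 3rd. Continuing: Bb3 → G3 → Eb3.

Eb3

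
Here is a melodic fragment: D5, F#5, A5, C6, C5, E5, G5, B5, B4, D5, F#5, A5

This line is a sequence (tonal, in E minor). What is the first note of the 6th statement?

F#4

Unit = 4 notes; the statements start on D5, C5, B4, moving down a 2nd each time.
Extending the heads down a 2nd: A4 → G4 → F#4.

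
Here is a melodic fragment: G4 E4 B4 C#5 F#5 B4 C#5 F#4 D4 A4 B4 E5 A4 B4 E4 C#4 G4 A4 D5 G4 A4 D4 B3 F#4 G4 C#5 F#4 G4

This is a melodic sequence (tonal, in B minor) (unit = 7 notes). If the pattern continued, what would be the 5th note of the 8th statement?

F#4

The unit is 7 notes. Position-5 pitches of the 4 shown cells: F#5, E5, D5, C#5.
Extending down a 2nd: B4 → A4 → G4 → F#4.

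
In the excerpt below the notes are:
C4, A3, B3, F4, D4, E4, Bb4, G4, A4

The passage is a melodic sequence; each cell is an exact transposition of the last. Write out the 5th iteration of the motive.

Unit = 3 notes; the statements start on C4, F4, Bb4, moving up a 4th each time.
Carrying on: Eb5 → Ab5.
From Ab5 the exact shape gives Ab5 F5 G5.

Ab5 F5 G5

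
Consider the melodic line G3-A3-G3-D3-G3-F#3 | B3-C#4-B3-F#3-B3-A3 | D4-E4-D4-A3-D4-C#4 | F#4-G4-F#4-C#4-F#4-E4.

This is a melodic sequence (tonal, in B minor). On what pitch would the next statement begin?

A4

With a 6-note motive the entries are G3, B3, D4, F#4, each up a 3rd from the previous.
The next head, up a 3rd from F#4, is A4.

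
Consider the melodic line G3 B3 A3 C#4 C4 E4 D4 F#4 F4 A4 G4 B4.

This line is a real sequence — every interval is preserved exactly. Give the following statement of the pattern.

With a 4-note motive the entries are G3, C4, F4, each up a 4th from the previous.
Statement 4 starts on Bb4 and keeps the same exact contour: Bb4 D5 C5 E5.

Bb4 D5 C5 E5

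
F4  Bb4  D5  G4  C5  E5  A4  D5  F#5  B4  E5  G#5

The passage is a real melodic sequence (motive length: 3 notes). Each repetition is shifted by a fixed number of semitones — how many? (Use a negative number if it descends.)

The 3-note cells begin on F4, G4, A4, B4 — each up a 2nd from the last.
Counting half-steps from F4 to G4: 2.

2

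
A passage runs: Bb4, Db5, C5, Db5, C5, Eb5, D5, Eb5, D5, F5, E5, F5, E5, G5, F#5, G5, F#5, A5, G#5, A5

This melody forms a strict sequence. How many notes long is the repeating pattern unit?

There are 20 notes; a 4-note unit gives 5 cells:
Bb4 Db5 C5 Db5 | C5 Eb5 D5 Eb5 | D5 F5 E5 F5 | E5 G5 F#5 G5 | F#5 A5 G#5 A5
That's a consistent up a 2nd shift per cell, and no other grouping gives one.

4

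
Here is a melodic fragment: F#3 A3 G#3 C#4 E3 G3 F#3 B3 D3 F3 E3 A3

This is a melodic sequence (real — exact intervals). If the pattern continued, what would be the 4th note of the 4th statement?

With 4-note cells, note 4 of each statement runs C#4, B3, A3.
Each moves down a 2nd; the next is G3.

G3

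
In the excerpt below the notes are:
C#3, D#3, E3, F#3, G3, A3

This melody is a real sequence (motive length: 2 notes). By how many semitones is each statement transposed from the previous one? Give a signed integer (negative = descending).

The 2-note cells begin on C#3, E3, G3 — each up a 3rd from the last.
C#3→E3 is 52 − 49 = 3 semitones.

3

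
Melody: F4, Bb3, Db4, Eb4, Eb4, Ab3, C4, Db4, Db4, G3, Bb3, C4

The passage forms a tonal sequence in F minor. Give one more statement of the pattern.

C4 F3 Ab3 Bb3

Unit = 4 notes; the statements start on F4, Eb4, Db4, moving down a 2nd each time.
So cell 4 is C4 F3 Ab3 Bb3.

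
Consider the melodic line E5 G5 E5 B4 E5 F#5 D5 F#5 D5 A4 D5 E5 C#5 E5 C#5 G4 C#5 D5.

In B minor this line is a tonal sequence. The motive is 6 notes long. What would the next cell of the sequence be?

B4 D5 B4 F#4 B4 C#5

The 6-note cells begin on E5, D5, C#5 — each down a 2nd from the last.
Statement 4 starts on B4 and keeps the same diatonic contour: B4 D5 B4 F#4 B4 C#5.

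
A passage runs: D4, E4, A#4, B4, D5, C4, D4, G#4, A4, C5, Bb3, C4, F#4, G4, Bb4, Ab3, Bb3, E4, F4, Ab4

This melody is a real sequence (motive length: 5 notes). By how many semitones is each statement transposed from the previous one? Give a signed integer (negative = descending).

The 5-note cells begin on D4, C4, Bb3, Ab3 — each down a 2nd from the last.
D4 to C4 spans -2 semitones.

-2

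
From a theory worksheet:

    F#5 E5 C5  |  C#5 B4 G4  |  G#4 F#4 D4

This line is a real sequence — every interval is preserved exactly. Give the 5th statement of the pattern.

Taking 3-note groups, the heads are F#5, C#5, G#4: the pattern moves down a 4th.
Continuing the starts: D#4 → A#3.
From A#3 the exact shape gives A#3 G#3 E3.

A#3 G#3 E3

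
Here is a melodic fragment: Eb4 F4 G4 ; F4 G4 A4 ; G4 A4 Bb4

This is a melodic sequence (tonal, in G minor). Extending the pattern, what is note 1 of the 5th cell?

Grouping in 3s, the 1st note of each cell is Eb4, F4, G4.
Each moves up a 2nd. Continuing: A4 → Bb4.

Bb4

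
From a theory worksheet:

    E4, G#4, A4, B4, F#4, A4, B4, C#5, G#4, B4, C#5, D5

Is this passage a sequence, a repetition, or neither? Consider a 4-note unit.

sequence

Each 4-note cell is the previous one transposed up a 2nd.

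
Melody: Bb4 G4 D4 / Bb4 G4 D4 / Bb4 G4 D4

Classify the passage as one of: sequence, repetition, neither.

repetition

Each 3-note cell is identical (Bb4 G4 D4), restated at the same pitch.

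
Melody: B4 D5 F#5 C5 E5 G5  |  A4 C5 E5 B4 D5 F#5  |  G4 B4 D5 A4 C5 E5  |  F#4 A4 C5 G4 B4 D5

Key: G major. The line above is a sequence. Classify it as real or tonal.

tonal

Every note is diatonic to G major.
Cell 1 has -6 semitones from note 3 to 4, but cell 2 has -5 — the interval quality changes while the contour stays the same, which is the hallmark of a tonal sequence.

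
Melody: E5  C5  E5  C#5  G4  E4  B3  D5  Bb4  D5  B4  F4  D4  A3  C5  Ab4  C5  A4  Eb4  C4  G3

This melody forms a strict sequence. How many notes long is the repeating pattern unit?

Try groups of 7 (3 cells in 21 notes):
E5 C5 E5 C#5 G4 E4 B3 | D5 Bb4 D5 B4 F4 D4 A3 | C5 Ab4 C5 A4 Eb4 C4 G3
Every group is a transposition down a 2nd of the one before; no shorter unit works.

7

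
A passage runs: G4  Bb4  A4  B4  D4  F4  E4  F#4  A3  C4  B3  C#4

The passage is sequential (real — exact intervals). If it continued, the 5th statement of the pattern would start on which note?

With a 4-note motive the entries are G4, D4, A3, each down a 4th from the previous.
Extending the heads down a 4th: E3 → B2.

B2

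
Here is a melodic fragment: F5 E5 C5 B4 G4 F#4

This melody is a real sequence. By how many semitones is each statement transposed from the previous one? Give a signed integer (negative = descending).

-5

Unit = 2 notes; the statements start on F5, C5, G4, moving down a 4th each time.
F5 to C5 spans -5 semitones.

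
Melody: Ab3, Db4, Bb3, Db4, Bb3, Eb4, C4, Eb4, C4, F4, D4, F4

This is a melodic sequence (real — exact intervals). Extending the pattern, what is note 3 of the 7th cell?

A#4

With 4-note cells, note 3 of each statement runs Bb3, C4, D4.
Carrying that up a 2nd forward: E4 → F#4 → G#4 → A#4.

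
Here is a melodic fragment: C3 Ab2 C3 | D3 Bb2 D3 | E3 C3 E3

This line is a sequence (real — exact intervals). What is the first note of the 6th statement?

Unit = 3 notes; the statements start on C3, D3, E3, moving up a 2nd each time.
Extending the heads up a 2nd: F#3 → G#3 → A#3.

A#3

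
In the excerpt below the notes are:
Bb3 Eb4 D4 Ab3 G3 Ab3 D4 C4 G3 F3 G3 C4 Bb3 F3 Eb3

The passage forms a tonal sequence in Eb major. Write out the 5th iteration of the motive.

Taking 5-note groups, the heads are Bb3, Ab3, G3: the pattern moves down a 2nd.
Extending down a 2nd: F3 → Eb3.
Statement 5 starts on Eb3 and keeps the same diatonic contour: Eb3 Ab3 G3 D3 C3.

Eb3 Ab3 G3 D3 C3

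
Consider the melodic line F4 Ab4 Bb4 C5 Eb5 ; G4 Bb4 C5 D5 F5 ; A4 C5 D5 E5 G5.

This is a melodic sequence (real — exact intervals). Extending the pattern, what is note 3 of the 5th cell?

Grouping in 5s, the 3rd note of each cell is Bb4, C5, D5.
Extending up a 2nd: E5 → F#5.

F#5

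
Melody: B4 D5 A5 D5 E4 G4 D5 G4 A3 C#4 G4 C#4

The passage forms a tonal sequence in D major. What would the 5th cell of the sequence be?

With a 4-note motive the entries are B4, E4, A3, each down a 5th from the previous.
Carrying on: D3 → G2.
Statement 5 starts on G2 and keeps the same diatonic contour: G2 B2 F#3 B2.

G2 B2 F#3 B2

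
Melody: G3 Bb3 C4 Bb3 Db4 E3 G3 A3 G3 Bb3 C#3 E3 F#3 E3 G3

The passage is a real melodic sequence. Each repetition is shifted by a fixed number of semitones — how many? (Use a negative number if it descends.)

-3

The 5-note cells begin on G3, E3, C#3 — each down a 3rd from the last.
Counting half-steps from G3 to E3: -3.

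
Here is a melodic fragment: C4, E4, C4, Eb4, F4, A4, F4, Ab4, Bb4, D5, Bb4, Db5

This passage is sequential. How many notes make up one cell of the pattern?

4

Try groups of 4 (3 cells in 12 notes):
C4 E4 C4 Eb4 | F4 A4 F4 Ab4 | Bb4 D5 Bb4 Db5
Every group is a transposition up a 4th of the one before; no shorter unit works.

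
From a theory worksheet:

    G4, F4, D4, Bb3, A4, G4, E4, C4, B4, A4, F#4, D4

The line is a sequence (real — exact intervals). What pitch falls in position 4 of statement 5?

F#4

With 4-note cells, note 4 of each statement runs Bb3, C4, D4.
Extending up a 2nd: E4 → F#4.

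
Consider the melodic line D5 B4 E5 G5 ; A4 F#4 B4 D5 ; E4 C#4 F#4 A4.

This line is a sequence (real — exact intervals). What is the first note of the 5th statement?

With a 4-note motive the entries are D5, A4, E4, each down a 4th from the previous.
Extending the heads down a 4th: B3 → F#3.

F#3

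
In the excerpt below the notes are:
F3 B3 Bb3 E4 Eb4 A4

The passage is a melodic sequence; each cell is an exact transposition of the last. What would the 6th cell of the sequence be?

Gb5 C6

Unit = 2 notes; the statements start on F3, Bb3, Eb4, moving up a 4th each time.
Continuing the starts: Ab4 → Db5 → Gb5.
Statement 6 starts on Gb5 and keeps the same exact contour: Gb5 C6.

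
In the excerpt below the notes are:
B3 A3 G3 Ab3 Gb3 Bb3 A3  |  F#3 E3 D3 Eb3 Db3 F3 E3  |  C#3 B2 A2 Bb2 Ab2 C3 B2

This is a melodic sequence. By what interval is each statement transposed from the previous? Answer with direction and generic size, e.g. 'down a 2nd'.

down a 4th

Unit = 7 notes; the statements start on B3, F#3, C#3, moving down a 4th each time.
B3 to F#3 is down a 4th.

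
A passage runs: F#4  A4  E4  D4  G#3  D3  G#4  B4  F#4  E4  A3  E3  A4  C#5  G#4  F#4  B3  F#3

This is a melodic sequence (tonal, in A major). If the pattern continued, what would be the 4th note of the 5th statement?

With 6-note cells, note 4 of each statement runs D4, E4, F#4.
Each moves up a 2nd. Continuing: G#4 → A4.

A4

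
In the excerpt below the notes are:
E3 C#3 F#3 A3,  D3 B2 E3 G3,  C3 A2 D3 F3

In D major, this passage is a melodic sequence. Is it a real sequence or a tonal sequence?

real

Each cell has the same semitone pattern (-3, 5, 3) — intervals are preserved exactly.
And C3 lies outside D major, so the sequence is real rather than tonal.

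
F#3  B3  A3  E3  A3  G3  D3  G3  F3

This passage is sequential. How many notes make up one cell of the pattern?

There are 9 notes; a 3-note unit gives 3 cells:
F#3 B3 A3 | E3 A3 G3 | D3 G3 F3
That's a consistent down a 2nd shift per cell, and no other grouping gives one.

3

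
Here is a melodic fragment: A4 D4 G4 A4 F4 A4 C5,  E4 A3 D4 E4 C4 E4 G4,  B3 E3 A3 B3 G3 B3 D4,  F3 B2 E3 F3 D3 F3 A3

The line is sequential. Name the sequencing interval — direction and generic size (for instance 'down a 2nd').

Unit = 7 notes; the statements start on A4, E4, B3, F3, moving down a 4th each time.
From A4 to E4: down a 4th.

down a 4th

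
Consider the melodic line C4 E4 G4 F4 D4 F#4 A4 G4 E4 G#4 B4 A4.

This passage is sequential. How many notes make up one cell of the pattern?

4

There are 12 notes; a 4-note unit gives 3 cells:
C4 E4 G4 F4 | D4 F#4 A4 G4 | E4 G#4 B4 A4
Every group is a transposition up a 2nd of the one before; no shorter unit works.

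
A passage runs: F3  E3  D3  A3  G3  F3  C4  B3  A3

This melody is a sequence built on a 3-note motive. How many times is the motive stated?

3

9 notes in groups of 3 gives 9/3 = 3 statements.
Starts: F3, A3, C4 — each up a 3rd.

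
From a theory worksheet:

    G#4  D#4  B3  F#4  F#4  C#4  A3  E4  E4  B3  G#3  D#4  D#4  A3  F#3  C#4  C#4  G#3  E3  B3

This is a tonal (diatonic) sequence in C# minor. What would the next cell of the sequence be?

With a 4-note motive the entries are G#4, F#4, E4, D#4, C#4, each down a 2nd from the previous.
So cell 6 is B3 F#3 D#3 A3.

B3 F#3 D#3 A3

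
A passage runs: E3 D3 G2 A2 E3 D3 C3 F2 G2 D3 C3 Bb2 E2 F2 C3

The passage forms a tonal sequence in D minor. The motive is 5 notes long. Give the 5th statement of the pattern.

Unit = 5 notes; the statements start on E3, D3, C3, moving down a 2nd each time.
Continuing the starts: Bb2 → A2.
From A2 the diatonic shape gives A2 G2 C2 D2 A2.

A2 G2 C2 D2 A2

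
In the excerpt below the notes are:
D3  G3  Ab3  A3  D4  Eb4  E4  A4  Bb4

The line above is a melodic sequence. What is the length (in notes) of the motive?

3

There are 9 notes; a 3-note unit gives 3 cells:
D3 G3 Ab3 | A3 D4 Eb4 | E4 A4 Bb4
Each cell is the previous one up a 5th — so the unit is 3 notes.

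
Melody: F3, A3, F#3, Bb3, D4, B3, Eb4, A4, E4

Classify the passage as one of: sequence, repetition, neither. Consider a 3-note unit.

neither

Note 2 of cell 3 is A4; if this were a sequence it would be G4. No unit length gives a consistent transposition pattern.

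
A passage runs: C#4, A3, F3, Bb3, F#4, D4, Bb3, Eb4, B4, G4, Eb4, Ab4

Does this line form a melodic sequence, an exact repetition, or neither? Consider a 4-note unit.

Each 4-note cell is the previous one transposed up a 4th.

sequence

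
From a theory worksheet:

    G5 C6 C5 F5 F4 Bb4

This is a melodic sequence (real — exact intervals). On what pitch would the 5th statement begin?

The 2-note cells begin on G5, C5, F4 — each down a 5th from the last.
Continuing: Bb3 → Eb3. Statement 5 starts on Eb3.

Eb3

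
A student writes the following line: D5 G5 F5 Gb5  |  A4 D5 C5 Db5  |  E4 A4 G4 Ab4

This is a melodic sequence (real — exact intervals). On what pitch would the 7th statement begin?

With a 4-note motive the entries are D5, A4, E4, each down a 4th from the previous.
Continuing: B3 → F#3 → C#3 → G#2. Statement 7 starts on G#2.

G#2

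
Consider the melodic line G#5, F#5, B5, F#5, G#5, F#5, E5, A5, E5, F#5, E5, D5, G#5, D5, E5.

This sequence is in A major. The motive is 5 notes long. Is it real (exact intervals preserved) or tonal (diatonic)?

Every note is diatonic to A major.
Cell 1 has +5 semitones from note 2 to 3, but cell 3 has +6 — the interval quality changes while the contour stays the same, which is the hallmark of a tonal sequence.

tonal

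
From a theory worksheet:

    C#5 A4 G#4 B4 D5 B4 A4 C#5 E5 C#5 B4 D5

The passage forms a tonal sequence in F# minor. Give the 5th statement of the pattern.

Unit = 4 notes; the statements start on C#5, D5, E5, moving up a 2nd each time.
Carrying on: F#5 → G#5.
From G#5 the diatonic shape gives G#5 E5 D5 F#5.

G#5 E5 D5 F#5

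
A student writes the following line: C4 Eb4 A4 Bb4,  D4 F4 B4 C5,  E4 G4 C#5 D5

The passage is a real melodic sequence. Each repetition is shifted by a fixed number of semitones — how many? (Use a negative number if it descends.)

2

Unit = 4 notes; the statements start on C4, D4, E4, moving up a 2nd each time.
C4→D4 is 62 − 60 = 2 semitones.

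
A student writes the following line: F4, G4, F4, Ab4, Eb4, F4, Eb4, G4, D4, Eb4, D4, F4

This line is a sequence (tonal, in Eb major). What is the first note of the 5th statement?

Taking 4-note groups, the heads are F4, Eb4, D4: the pattern moves down a 2nd.
Continuing: C4 → Bb3. Statement 5 starts on Bb3.

Bb3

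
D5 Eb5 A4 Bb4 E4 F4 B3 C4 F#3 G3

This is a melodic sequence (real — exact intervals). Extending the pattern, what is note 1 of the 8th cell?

D#2

Grouping in 2s, the 1st note of each cell is D5, A4, E4, B3, F#3.
Carrying that down a 4th forward: C#3 → G#2 → D#2.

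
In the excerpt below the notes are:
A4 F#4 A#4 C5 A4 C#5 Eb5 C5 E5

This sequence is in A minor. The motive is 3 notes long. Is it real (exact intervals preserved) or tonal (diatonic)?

real

Each cell has the same semitone pattern (-3, 4) — intervals are preserved exactly.
And F#4 lies outside A minor, so the sequence is real rather than tonal.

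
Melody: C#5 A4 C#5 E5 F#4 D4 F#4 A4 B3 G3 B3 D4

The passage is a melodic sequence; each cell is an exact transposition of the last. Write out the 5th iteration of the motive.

The 4-note cells begin on C#5, F#4, B3 — each down a 5th from the last.
Continuing the starts: E3 → A2.
From A2 the exact shape gives A2 F2 A2 C3.

A2 F2 A2 C3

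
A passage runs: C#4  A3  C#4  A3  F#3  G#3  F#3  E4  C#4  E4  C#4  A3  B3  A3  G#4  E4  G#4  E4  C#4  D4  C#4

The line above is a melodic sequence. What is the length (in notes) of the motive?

21 notes total. Splitting into 3 groups of 7:
C#4 A3 C#4 A3 F#3 G#3 F#3 | E4 C#4 E4 C#4 A3 B3 A3 | G#4 E4 G#4 E4 C#4 D4 C#4
That's a consistent up a 3rd shift per cell, and no other grouping gives one.

7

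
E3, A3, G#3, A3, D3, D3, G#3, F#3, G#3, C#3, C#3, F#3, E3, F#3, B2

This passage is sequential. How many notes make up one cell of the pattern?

5

15 notes total. Splitting into 3 groups of 5:
E3 A3 G#3 A3 D3 | D3 G#3 F#3 G#3 C#3 | C#3 F#3 E3 F#3 B2
Each cell is the previous one down a 2nd — so the unit is 5 notes.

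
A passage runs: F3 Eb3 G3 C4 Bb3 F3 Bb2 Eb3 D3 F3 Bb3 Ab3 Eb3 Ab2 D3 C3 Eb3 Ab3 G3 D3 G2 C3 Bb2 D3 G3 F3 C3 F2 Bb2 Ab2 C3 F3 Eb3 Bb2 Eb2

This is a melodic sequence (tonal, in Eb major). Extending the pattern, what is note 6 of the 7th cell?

The unit is 7 notes. Position-6 pitches of the 5 shown cells: F3, Eb3, D3, C3, Bb2.
Extending down a 2nd: Ab2 → G2.

G2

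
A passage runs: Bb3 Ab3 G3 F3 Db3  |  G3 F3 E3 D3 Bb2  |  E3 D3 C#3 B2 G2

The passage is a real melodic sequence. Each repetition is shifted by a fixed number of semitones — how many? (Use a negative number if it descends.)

-3

The 5-note cells begin on Bb3, G3, E3 — each down a 3rd from the last.
Bb3→G3 is 55 − 58 = -3 semitones.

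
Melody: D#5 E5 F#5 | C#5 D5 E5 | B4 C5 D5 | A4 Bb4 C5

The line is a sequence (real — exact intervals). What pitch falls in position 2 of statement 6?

Gb4

Grouping in 3s, the 2nd note of each cell is E5, D5, C5, Bb4.
Carrying that down a 2nd forward: Ab4 → Gb4.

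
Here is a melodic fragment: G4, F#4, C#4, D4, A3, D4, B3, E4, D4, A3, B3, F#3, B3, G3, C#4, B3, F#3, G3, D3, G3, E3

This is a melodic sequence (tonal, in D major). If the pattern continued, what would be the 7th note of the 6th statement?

Grouping in 7s, the 7th note of each cell is B3, G3, E3.
Extending down a 3rd: C#3 → A2 → F#2.

F#2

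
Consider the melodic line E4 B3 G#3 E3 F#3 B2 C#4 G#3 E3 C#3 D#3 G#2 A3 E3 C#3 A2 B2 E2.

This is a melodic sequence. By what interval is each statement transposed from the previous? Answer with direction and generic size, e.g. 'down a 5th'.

down a 3rd

The 6-note cells begin on E4, C#4, A3 — each down a 3rd from the last.
From E4 to C#4: down a 3rd.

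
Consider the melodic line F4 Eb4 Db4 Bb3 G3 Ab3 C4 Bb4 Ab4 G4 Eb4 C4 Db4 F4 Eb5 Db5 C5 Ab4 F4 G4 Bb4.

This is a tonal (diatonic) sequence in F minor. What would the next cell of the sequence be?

Ab5 G5 F5 Db5 Bb4 C5 Eb5

The 7-note cells begin on F4, Bb4, Eb5 — each up a 4th from the last.
From Ab5 the diatonic shape gives Ab5 G5 F5 Db5 Bb4 C5 Eb5.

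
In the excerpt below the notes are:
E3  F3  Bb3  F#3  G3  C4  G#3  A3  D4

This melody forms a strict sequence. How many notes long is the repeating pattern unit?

3

Try groups of 3 (3 cells in 9 notes):
E3 F3 Bb3 | F#3 G3 C4 | G#3 A3 D4
Each cell is the previous one up a 2nd — so the unit is 3 notes.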